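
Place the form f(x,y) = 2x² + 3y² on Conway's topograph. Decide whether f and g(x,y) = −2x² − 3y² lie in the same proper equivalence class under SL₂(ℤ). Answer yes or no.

D₁ = -24, D₂ = -24
f: reduced (well bottom): (2,0,3) with a≤c, −a<b≤a
g is negative-definite; reduce −g:
−g: reduced (well bottom): (2,0,3) with a≤c, −a<b≤a
flip sign back: reduced form of g is (-2,0,-3)
reduced forms (2, 0, 3) vs (-2, 0, -3) ⇒ inequivalent

no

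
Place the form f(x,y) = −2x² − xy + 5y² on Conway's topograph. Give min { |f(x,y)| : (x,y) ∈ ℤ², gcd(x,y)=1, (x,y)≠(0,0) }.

descent: ρ → (5,1,-2)
descent: ρ → (-2,3,4)  [lands on river]
river: ρ → (4,5,-1)
river: ρ → (-1,5,4)
river: ρ → (4,3,-2)
river: ρ → (-2,5,2)
river: ρ → (2,3,-4)
river: ρ → (-4,5,1)
river: ρ → (1,5,-4)
river: ρ → (-4,3,2)
river: ρ → (2,5,-2)
closes: descent 2, river 10
min |a| on river = 1

1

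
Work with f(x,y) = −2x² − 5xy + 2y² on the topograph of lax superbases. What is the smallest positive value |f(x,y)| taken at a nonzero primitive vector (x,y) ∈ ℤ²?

descent: ρ → (2,5,-2)  [lands on river]
river: ρ → (-2,3,4)
river: ρ → (4,5,-1)
river: ρ → (-1,5,4)
river: ρ → (4,3,-2)
river: ρ → (-2,5,2)
river: ρ → (2,3,-4)
river: ρ → (-4,5,1)
river: ρ → (1,5,-4)
river: ρ → (-4,3,2)
closes: descent 1, river 10
min |a| on river = 1

1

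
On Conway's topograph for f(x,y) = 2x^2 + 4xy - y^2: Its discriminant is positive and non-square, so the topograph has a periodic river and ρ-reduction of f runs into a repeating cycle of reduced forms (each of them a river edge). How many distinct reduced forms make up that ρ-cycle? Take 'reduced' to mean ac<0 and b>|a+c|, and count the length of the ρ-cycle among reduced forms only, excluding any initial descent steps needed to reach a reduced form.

D = 24, ⌊√D⌋ = 4
river: ρ → (-1,4,2)
river: ρ → (2,4,-1)
ρ-cycle length = 2 (tail of 0 descent steps not counted)

2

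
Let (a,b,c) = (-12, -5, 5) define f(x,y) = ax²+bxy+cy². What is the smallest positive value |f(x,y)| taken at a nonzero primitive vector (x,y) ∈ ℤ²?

descent: ρ → (5,15,-2)  [lands on river]
river: ρ → (-2,13,12)
river: ρ → (12,11,-3)
river: ρ → (-3,13,8)
river: ρ → (8,3,-8)
river: ρ → (-8,13,3)
river: ρ → (3,11,-12)
river: ρ → (-12,13,2)
river: ρ → (2,15,-5)
river: ρ → (-5,15,2)
river: ρ → (2,13,-12)
river: ρ → (-12,11,3)
river: ρ → (3,13,-8)
river: ρ → (-8,3,8)
river: ρ → (8,13,-3)
river: ρ → (-3,11,12)
river: ρ → (12,13,-2)
river: ρ → (-2,15,5)
closes: descent 1, river 18
min |a| on river = 2

2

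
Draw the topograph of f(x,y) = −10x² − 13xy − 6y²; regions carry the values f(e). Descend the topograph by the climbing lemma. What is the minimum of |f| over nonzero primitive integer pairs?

translate: b→-7 (≡13 mod 20), so (10,13,6)→(10,-7,3)
flip: (10,-7,3)→(3,7,10)
translate: b→1 (≡7 mod 6), so (3,7,10)→(3,1,6)
reduced (well bottom): (3,1,6) with a≤c, −a<b≤a
well minimum |f| = |-3| = 3 (negative-definite)

3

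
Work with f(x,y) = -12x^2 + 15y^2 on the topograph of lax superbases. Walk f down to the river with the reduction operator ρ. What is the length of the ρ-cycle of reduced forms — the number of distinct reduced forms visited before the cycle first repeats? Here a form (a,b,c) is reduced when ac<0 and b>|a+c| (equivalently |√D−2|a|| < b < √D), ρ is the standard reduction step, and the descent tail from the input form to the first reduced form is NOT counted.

D = 720, ⌊√D⌋ = 26
descent: ρ → (15,0,-12)
descent: ρ → (-12,24,3)  [lands on river]
river: ρ → (3,24,-12)
ρ-cycle length = 2 (tail of 2 descent steps not counted)

2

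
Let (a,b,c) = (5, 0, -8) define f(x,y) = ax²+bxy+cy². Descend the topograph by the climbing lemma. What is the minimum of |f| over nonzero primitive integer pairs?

descent: ρ → (-8,0,5)
descent: ρ → (5,10,-3)  [lands on river]
river: ρ → (-3,8,8)
river: ρ → (8,8,-3)
river: ρ → (-3,10,5)
closes: descent 2, river 4
min |a| on river = 3

3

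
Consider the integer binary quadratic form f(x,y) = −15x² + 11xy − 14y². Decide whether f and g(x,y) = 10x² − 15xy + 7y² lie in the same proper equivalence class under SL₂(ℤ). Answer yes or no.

D₁ = -719, D₂ = -55
discriminants differ ⇒ not SL₂(ℤ)-equivalent

no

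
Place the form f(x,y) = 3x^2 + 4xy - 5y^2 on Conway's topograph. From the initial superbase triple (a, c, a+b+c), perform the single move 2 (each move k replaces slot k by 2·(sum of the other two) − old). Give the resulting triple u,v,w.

start (3,-5,2) = (f(1,0),f(0,1),f(1,1))
replace slot 2: 2·(3+2) − (-5) = 15 → (3,15,2)

3,15,2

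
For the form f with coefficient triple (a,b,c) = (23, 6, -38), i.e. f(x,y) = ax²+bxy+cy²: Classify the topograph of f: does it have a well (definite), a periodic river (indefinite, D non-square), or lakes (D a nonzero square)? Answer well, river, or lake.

D = b²−4ac = 6² − 4·23·(-38) = 3532
D > 0 non-square ⇒ indefinite ⇒ periodic river

river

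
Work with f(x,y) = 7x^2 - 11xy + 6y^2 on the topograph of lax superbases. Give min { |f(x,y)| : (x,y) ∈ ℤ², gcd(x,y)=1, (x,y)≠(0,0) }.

translate: b→3 (≡-11 mod 14), so (7,-11,6)→(7,3,2)
flip: (7,3,2)→(2,-3,7)
translate: b→1 (≡-3 mod 4), so (2,-3,7)→(2,1,6)
reduced (well bottom): (2,1,6) with a≤c, −a<b≤a
well minimum = a = 2

2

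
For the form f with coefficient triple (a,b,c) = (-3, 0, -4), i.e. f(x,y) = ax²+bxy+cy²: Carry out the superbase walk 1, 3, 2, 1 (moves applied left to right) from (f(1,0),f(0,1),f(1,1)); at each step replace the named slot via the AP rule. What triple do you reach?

start (-3,-4,-7) = (f(1,0),f(0,1),f(1,1))
replace slot 1: 2·((-4)+(-7)) − (-3) = -19 → (-19,-4,-7)
replace slot 3: 2·((-19)+(-4)) − (-7) = -39 → (-19,-4,-39)
replace slot 2: 2·((-19)+(-39)) − (-4) = -112 → (-19,-112,-39)
replace slot 1: 2·((-112)+(-39)) − (-19) = -283 → (-283,-112,-39)

-283,-112,-39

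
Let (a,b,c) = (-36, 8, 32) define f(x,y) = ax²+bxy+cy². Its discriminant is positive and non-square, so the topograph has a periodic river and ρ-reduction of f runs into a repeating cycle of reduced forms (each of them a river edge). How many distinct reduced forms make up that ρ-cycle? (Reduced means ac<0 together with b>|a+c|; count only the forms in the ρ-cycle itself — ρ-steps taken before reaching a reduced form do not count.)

D = 4672, ⌊√D⌋ = 68
river: ρ → (32,56,-12)
river: ρ → (-12,64,12)
river: ρ → (12,56,-32)
river: ρ → (-32,8,36)
river: ρ → (36,64,-4)
river: ρ → (-4,64,36)
river: ρ → (36,8,-32)
river: ρ → (-32,56,12)
river: ρ → (12,64,-12)
river: ρ → (-12,56,32)
river: ρ → (32,8,-36)
river: ρ → (-36,64,4)
river: ρ → (4,64,-36)
river: ρ → (-36,8,32)
ρ-cycle length = 14 (tail of 0 descent steps not counted)

14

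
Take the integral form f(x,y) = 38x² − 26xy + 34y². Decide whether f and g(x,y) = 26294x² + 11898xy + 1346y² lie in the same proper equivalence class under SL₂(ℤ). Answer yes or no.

D₁ = -4492, D₂ = -4492
f: flip: (38,-26,34)→(34,26,38)
f: reduced (well bottom): (34,26,38) with a≤c, −a<b≤a
g: flip: (26294,11898,1346)→(1346,-11898,26294)
g: translate: b→-1130 (≡-11898 mod 2692), so (1346,-11898,26294)→(1346,-1130,238)
g: flip: (1346,-1130,238)→(238,1130,1346)
g: translate: b→178 (≡1130 mod 476), so (238,1130,1346)→(238,178,38)
g: flip: (238,178,38)→(38,-178,238)
g: translate: b→-26 (≡-178 mod 76), so (38,-178,238)→(38,-26,34)
g: flip: (38,-26,34)→(34,26,38)
g: reduced (well bottom): (34,26,38) with a≤c, −a<b≤a
reduced forms (34, 26, 38) vs (34, 26, 38) ⇒ equivalent

yes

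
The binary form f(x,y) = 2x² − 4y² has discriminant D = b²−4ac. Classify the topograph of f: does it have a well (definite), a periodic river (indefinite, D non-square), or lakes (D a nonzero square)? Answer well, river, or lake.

D = b²−4ac = 0² − 4·2·(-4) = 32
D > 0 non-square ⇒ indefinite ⇒ periodic river

river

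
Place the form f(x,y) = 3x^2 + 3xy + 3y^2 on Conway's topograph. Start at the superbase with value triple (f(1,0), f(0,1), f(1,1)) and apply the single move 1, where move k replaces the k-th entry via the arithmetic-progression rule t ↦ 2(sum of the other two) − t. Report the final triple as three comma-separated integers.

start (3,3,9) = (f(1,0),f(0,1),f(1,1))
replace slot 1: 2·(3+9) − 3 = 21 → (21,3,9)

21,3,9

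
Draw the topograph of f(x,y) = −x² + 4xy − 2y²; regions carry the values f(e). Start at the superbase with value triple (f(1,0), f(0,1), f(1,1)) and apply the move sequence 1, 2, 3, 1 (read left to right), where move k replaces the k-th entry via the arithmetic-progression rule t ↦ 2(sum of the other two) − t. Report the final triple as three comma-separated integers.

start (-1,-2,1) = (f(1,0),f(0,1),f(1,1))
replace slot 1: 2·((-2)+1) − (-1) = -1 → (-1,-2,1)
replace slot 2: 2·((-1)+1) − (-2) = 2 → (-1,2,1)
replace slot 3: 2·((-1)+2) − 1 = 1 → (-1,2,1)
replace slot 1: 2·(2+1) − (-1) = 7 → (7,2,1)

7,2,1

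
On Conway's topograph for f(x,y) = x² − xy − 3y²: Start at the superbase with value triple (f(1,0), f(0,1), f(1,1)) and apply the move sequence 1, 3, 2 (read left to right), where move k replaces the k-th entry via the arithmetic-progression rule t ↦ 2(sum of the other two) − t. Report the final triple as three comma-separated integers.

start (1,-3,-3) = (f(1,0),f(0,1),f(1,1))
replace slot 1: 2·((-3)+(-3)) − 1 = -13 → (-13,-3,-3)
replace slot 3: 2·((-13)+(-3)) − (-3) = -29 → (-13,-3,-29)
replace slot 2: 2·((-13)+(-29)) − (-3) = -81 → (-13,-81,-29)

-13,-81,-29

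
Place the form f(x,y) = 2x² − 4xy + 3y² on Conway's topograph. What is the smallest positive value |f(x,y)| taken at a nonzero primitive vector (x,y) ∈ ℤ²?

translate: b→0 (≡-4 mod 4), so (2,-4,3)→(2,0,1)
flip: (2,0,1)→(1,0,2)
reduced (well bottom): (1,0,2) with a≤c, −a<b≤a
well minimum = a = 1

1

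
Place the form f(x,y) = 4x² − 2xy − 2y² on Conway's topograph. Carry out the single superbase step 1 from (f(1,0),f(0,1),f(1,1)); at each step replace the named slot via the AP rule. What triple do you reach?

start (4,-2,0) = (f(1,0),f(0,1),f(1,1))
replace slot 1: 2·((-2)+0) − 4 = -8 → (-8,-2,0)

-8,-2,0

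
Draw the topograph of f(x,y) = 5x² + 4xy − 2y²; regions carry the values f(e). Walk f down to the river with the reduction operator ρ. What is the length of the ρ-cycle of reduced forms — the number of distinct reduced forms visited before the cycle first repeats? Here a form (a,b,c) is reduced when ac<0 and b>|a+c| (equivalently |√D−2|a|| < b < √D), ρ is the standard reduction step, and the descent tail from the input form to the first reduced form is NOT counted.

D = 56, ⌊√D⌋ = 7
river: ρ → (-2,4,5)
river: ρ → (5,6,-1)
river: ρ → (-1,6,5)
river: ρ → (5,4,-2)
ρ-cycle length = 4 (tail of 0 descent steps not counted)

4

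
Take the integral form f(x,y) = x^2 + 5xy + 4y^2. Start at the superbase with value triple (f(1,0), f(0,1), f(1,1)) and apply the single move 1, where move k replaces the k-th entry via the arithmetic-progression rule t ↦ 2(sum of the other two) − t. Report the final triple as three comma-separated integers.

start (1,4,10) = (f(1,0),f(0,1),f(1,1))
replace slot 1: 2·(4+10) − 1 = 27 → (27,4,10)

27,4,10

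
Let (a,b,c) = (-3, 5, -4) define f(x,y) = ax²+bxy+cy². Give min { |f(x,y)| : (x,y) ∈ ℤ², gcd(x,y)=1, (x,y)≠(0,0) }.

translate: b→1 (≡-5 mod 6), so (3,-5,4)→(3,1,2)
flip: (3,1,2)→(2,-1,3)
reduced (well bottom): (2,-1,3) with a≤c, −a<b≤a
well minimum |f| = |-2| = 2 (negative-definite)

2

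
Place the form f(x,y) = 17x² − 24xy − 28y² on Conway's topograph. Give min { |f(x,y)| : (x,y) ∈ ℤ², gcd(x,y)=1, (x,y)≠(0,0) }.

descent: ρ → (-28,24,17)  [lands on river]
river: ρ → (17,44,-8)
river: ρ → (-8,36,37)
river: ρ → (37,38,-7)
river: ρ → (-7,46,13)
river: ρ → (13,32,-28)
closes: descent 1, river 6
min |a| on river = 7

7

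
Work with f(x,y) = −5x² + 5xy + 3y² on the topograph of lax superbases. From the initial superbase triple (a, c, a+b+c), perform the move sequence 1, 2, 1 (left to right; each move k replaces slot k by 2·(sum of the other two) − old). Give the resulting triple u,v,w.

start (-5,3,3) = (f(1,0),f(0,1),f(1,1))
replace slot 1: 2·(3+3) − (-5) = 17 → (17,3,3)
replace slot 2: 2·(17+3) − 3 = 37 → (17,37,3)
replace slot 1: 2·(37+3) − 17 = 63 → (63,37,3)

63,37,3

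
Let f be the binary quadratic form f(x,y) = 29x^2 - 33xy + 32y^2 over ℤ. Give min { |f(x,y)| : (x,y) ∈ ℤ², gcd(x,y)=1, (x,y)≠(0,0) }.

translate: b→25 (≡-33 mod 58), so (29,-33,32)→(29,25,28)
flip: (29,25,28)→(28,-25,29)
reduced (well bottom): (28,-25,29) with a≤c, −a<b≤a
well minimum = a = 28

28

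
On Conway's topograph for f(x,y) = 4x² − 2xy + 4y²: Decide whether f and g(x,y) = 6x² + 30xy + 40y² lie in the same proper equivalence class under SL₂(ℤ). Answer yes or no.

D₁ = -60, D₂ = -60
f: flip: (4,-2,4)→(4,2,4)
f: reduced (well bottom): (4,2,4) with a≤c, −a<b≤a
g: translate: b→6 (≡30 mod 12), so (6,30,40)→(6,6,4)
g: flip: (6,6,4)→(4,-6,6)
g: translate: b→2 (≡-6 mod 8), so (4,-6,6)→(4,2,4)
g: reduced (well bottom): (4,2,4) with a≤c, −a<b≤a
reduced forms (4, 2, 4) vs (4, 2, 4) ⇒ equivalent

yes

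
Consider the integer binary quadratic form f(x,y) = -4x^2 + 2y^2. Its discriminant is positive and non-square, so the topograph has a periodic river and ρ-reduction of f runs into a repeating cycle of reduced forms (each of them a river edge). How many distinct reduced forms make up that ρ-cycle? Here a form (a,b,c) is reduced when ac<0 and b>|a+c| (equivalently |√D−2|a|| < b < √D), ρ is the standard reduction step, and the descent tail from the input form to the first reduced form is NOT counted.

D = 32, ⌊√D⌋ = 5
descent: ρ → (2,4,-2)  [lands on river]
river: ρ → (-2,4,2)
ρ-cycle length = 2 (tail of 1 descent step not counted)

2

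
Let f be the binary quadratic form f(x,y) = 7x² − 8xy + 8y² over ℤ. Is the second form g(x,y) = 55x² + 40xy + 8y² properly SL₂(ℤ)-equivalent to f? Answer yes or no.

D₁ = -160, D₂ = -160
f: translate: b→6 (≡-8 mod 14), so (7,-8,8)→(7,6,7)
f: reduced (well bottom): (7,6,7) with a≤c, −a<b≤a
g: flip: (55,40,8)→(8,-40,55)
g: translate: b→8 (≡-40 mod 16), so (8,-40,55)→(8,8,7)
g: flip: (8,8,7)→(7,-8,8)
g: translate: b→6 (≡-8 mod 14), so (7,-8,8)→(7,6,7)
g: reduced (well bottom): (7,6,7) with a≤c, −a<b≤a
reduced forms (7, 6, 7) vs (7, 6, 7) ⇒ equivalent

yes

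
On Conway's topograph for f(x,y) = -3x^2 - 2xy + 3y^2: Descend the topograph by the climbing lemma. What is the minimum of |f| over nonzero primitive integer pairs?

descent: ρ → (3,2,-3)  [lands on river]
river: ρ → (-3,4,2)
river: ρ → (2,4,-3)
river: ρ → (-3,2,3)
river: ρ → (3,4,-2)
river: ρ → (-2,4,3)
closes: descent 1, river 6
min |a| on river = 2

2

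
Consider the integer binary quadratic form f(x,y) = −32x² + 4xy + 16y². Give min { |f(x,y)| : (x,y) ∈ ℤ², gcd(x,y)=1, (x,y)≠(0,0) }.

descent: ρ → (16,28,-20)  [lands on river]
river: ρ → (-20,12,24)
river: ρ → (24,36,-8)
river: ρ → (-8,44,4)
river: ρ → (4,44,-8)
river: ρ → (-8,36,24)
river: ρ → (24,12,-20)
river: ρ → (-20,28,16)
river: ρ → (16,36,-12)
river: ρ → (-12,36,16)
closes: descent 1, river 10
min |a| on river = 4

4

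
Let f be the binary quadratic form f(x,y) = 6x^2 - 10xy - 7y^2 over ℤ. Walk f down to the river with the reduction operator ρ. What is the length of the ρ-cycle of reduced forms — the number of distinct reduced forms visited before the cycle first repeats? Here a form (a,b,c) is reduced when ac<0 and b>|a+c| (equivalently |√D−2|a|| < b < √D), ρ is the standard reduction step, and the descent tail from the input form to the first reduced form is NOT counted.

D = 268, ⌊√D⌋ = 16
descent: ρ → (-7,10,6)  [lands on river]
river: ρ → (6,14,-3)
river: ρ → (-3,16,1)
river: ρ → (1,16,-3)
river: ρ → (-3,14,6)
river: ρ → (6,10,-7)
river: ρ → (-7,4,9)
river: ρ → (9,14,-2)
river: ρ → (-2,14,9)
river: ρ → (9,4,-7)
ρ-cycle length = 10 (tail of 1 descent step not counted)

10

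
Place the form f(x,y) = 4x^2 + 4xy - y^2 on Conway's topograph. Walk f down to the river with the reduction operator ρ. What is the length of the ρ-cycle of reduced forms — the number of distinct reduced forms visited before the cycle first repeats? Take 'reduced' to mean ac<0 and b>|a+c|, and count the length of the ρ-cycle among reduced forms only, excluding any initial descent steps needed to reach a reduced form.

D = 32, ⌊√D⌋ = 5
river: ρ → (-1,4,4)
river: ρ → (4,4,-1)
ρ-cycle length = 2 (tail of 0 descent steps not counted)

2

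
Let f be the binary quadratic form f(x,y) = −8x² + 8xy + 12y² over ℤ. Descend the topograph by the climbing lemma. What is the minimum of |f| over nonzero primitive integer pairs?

river: ρ → (12,16,-4)
river: ρ → (-4,16,12)
river: ρ → (12,8,-8)
river: ρ → (-8,8,12)
closes: descent 0, river 4
min |a| on river = 4

4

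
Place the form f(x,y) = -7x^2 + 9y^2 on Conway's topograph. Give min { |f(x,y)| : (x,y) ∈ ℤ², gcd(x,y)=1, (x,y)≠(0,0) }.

descent: ρ → (9,0,-7)
descent: ρ → (-7,14,2)  [lands on river]
river: ρ → (2,14,-7)
closes: descent 2, river 2
min |a| on river = 2

2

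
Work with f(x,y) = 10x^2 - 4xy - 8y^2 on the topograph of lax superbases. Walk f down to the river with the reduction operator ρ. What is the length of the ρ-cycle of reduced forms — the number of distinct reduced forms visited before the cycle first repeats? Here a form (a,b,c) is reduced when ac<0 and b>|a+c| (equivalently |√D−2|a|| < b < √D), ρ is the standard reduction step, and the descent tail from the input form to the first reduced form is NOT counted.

D = 336, ⌊√D⌋ = 18
descent: ρ → (-8,4,10)  [lands on river]
river: ρ → (10,16,-2)
river: ρ → (-2,16,10)
river: ρ → (10,4,-8)
river: ρ → (-8,12,6)
river: ρ → (6,12,-8)
ρ-cycle length = 6 (tail of 1 descent step not counted)

6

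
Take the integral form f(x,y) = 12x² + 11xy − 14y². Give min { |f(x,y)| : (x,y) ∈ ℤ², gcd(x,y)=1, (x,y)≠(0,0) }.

river: ρ → (-14,17,9)
river: ρ → (9,19,-12)
river: ρ → (-12,5,16)
river: ρ → (16,27,-1)
river: ρ → (-1,27,16)
river: ρ → (16,5,-12)
river: ρ → (-12,19,9)
river: ρ → (9,17,-14)
river: ρ → (-14,11,12)
river: ρ → (12,13,-13)
river: ρ → (-13,13,12)
river: ρ → (12,11,-14)
closes: descent 0, river 12
min |a| on river = 1

1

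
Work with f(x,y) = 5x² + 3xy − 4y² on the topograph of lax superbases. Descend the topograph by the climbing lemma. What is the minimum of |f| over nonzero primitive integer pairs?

river: ρ → (-4,5,4)
river: ρ → (4,3,-5)
river: ρ → (-5,7,2)
river: ρ → (2,9,-1)
river: ρ → (-1,9,2)
river: ρ → (2,7,-5)
river: ρ → (-5,3,4)
river: ρ → (4,5,-4)
river: ρ → (-4,3,5)
river: ρ → (5,7,-2)
river: ρ → (-2,9,1)
river: ρ → (1,9,-2)
river: ρ → (-2,7,5)
river: ρ → (5,3,-4)
closes: descent 0, river 14
min |a| on river = 1

1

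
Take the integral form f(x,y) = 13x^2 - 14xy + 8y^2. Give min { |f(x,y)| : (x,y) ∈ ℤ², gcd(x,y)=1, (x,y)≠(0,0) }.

translate: b→12 (≡-14 mod 26), so (13,-14,8)→(13,12,7)
flip: (13,12,7)→(7,-12,13)
translate: b→2 (≡-12 mod 14), so (7,-12,13)→(7,2,8)
reduced (well bottom): (7,2,8) with a≤c, −a<b≤a
well minimum = a = 7

7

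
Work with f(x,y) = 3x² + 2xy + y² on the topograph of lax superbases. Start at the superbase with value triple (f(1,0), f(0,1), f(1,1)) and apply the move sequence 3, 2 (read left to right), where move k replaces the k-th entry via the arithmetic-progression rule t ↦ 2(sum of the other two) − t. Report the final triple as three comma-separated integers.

start (3,1,6) = (f(1,0),f(0,1),f(1,1))
replace slot 3: 2·(3+1) − 6 = 2 → (3,1,2)
replace slot 2: 2·(3+2) − 1 = 9 → (3,9,2)

3,9,2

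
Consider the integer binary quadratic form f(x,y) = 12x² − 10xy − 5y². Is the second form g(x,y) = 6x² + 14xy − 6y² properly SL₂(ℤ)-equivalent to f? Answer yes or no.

D₁ = 340, D₂ = 340
river cycle of f (length 14): (-5, 10, 12), (12, 14, -3), (-3, 16, 7), (7, 12, -7), (-7, 16, 3), (3, 14, -12), (-12, 10, 5), (5, 10, -12), (-12, 14, 3), (3, 16, -7), … (4 more)
river cycle of g (length 6): (-6, 10, 10), (10, 10, -6), (-6, 14, 6), (6, 10, -10), (-10, 10, 6), (6, 14, -6)
cycles differ ⇒ inequivalent

no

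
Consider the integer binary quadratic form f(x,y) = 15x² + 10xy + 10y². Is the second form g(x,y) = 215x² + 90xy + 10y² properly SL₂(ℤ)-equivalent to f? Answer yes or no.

D₁ = -500, D₂ = -500
f: flip: (15,10,10)→(10,-10,15)
f: translate: b→10 (≡-10 mod 20), so (10,-10,15)→(10,10,15)
f: reduced (well bottom): (10,10,15) with a≤c, −a<b≤a
g: flip: (215,90,10)→(10,-90,215)
g: translate: b→10 (≡-90 mod 20), so (10,-90,215)→(10,10,15)
g: reduced (well bottom): (10,10,15) with a≤c, −a<b≤a
reduced forms (10, 10, 15) vs (10, 10, 15) ⇒ equivalent

yes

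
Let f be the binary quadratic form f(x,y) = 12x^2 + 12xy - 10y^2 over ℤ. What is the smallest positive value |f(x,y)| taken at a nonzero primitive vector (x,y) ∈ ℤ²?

river: ρ → (-10,8,14)
river: ρ → (14,20,-4)
river: ρ → (-4,20,14)
river: ρ → (14,8,-10)
river: ρ → (-10,12,12)
river: ρ → (12,12,-10)
closes: descent 0, river 6
min |a| on river = 4

4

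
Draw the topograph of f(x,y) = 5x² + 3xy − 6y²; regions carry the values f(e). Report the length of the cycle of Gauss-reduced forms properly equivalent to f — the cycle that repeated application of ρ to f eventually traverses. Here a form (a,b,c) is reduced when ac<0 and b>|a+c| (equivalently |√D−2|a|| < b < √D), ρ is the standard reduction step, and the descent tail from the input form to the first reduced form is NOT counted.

D = 129, ⌊√D⌋ = 11
river: ρ → (-6,9,2)
river: ρ → (2,11,-1)
river: ρ → (-1,11,2)
river: ρ → (2,9,-6)
river: ρ → (-6,3,5)
river: ρ → (5,7,-4)
river: ρ → (-4,9,3)
river: ρ → (3,9,-4)
river: ρ → (-4,7,5)
river: ρ → (5,3,-6)
ρ-cycle length = 10 (tail of 0 descent steps not counted)

10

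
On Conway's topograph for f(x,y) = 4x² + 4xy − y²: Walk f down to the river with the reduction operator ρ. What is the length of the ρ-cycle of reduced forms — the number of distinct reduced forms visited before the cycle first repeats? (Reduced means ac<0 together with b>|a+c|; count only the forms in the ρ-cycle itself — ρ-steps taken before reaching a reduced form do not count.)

D = 32, ⌊√D⌋ = 5
river: ρ → (-1,4,4)
river: ρ → (4,4,-1)
ρ-cycle length = 2 (tail of 0 descent steps not counted)

2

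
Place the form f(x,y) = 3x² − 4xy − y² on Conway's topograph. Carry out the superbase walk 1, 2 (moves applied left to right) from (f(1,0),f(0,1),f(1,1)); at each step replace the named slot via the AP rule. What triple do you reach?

start (3,-1,-2) = (f(1,0),f(0,1),f(1,1))
replace slot 1: 2·((-1)+(-2)) − 3 = -9 → (-9,-1,-2)
replace slot 2: 2·((-9)+(-2)) − (-1) = -21 → (-9,-21,-2)

-9,-21,-2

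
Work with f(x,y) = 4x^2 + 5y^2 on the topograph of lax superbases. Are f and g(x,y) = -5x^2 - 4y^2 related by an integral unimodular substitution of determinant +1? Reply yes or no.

D₁ = -80, D₂ = -80
f: reduced (well bottom): (4,0,5) with a≤c, −a<b≤a
g is negative-definite; reduce −g:
−g: flip: (5,0,4)→(4,0,5)
−g: reduced (well bottom): (4,0,5) with a≤c, −a<b≤a
flip sign back: reduced form of g is (-4,0,-5)
reduced forms (4, 0, 5) vs (-4, 0, -5) ⇒ inequivalent

no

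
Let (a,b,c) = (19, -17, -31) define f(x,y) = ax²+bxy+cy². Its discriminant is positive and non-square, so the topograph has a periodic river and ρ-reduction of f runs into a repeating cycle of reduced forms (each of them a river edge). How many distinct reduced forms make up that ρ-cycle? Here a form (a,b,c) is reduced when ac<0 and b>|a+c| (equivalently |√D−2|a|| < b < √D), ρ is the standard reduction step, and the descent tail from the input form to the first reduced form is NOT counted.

D = 2645, ⌊√D⌋ = 51
descent: ρ → (-31,17,19)  [lands on river]
river: ρ → (19,21,-29)
river: ρ → (-29,37,11)
river: ρ → (11,51,-1)
river: ρ → (-1,51,11)
river: ρ → (11,37,-29)
river: ρ → (-29,21,19)
river: ρ → (19,17,-31)
river: ρ → (-31,45,5)
river: ρ → (5,45,-31)
ρ-cycle length = 10 (tail of 1 descent step not counted)

10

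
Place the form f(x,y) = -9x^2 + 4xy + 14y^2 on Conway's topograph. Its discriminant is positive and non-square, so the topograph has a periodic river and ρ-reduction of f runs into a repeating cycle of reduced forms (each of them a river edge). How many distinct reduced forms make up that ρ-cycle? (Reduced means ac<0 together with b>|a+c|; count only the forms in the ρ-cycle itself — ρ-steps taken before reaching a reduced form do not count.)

D = 520, ⌊√D⌋ = 22
descent: ρ → (14,-4,-9)
descent: ρ → (-9,22,1)  [lands on river]
river: ρ → (1,22,-9)
river: ρ → (-9,14,9)
river: ρ → (9,22,-1)
river: ρ → (-1,22,9)
river: ρ → (9,14,-9)
ρ-cycle length = 6 (tail of 2 descent steps not counted)

6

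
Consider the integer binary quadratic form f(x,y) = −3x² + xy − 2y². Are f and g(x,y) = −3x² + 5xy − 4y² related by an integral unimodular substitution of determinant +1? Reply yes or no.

D₁ = -23, D₂ = -23
f is negative-definite; reduce −f:
−f: flip: (3,-1,2)→(2,1,3)
−f: reduced (well bottom): (2,1,3) with a≤c, −a<b≤a
flip sign back: reduced form of f is (-2,-1,-3)
g is negative-definite; reduce −g:
−g: translate: b→1 (≡-5 mod 6), so (3,-5,4)→(3,1,2)
−g: flip: (3,1,2)→(2,-1,3)
−g: reduced (well bottom): (2,-1,3) with a≤c, −a<b≤a
flip sign back: reduced form of g is (-2,1,-3)
reduced forms (-2, -1, -3) vs (-2, 1, -3) ⇒ inequivalent

no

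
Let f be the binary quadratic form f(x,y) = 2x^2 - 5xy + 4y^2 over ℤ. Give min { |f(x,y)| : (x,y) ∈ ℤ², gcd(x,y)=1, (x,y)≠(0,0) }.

translate: b→-1 (≡-5 mod 4), so (2,-5,4)→(2,-1,1)
flip: (2,-1,1)→(1,1,2)
reduced (well bottom): (1,1,2) with a≤c, −a<b≤a
well minimum = a = 1

1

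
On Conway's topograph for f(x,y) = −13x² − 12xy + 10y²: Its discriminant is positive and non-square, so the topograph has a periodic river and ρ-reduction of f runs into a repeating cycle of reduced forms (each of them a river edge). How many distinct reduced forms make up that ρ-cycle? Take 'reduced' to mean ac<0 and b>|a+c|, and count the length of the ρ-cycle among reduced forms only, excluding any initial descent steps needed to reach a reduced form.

D = 664, ⌊√D⌋ = 25
descent: ρ → (10,12,-13)  [lands on river]
river: ρ → (-13,14,9)
river: ρ → (9,22,-5)
river: ρ → (-5,18,17)
river: ρ → (17,16,-6)
river: ρ → (-6,20,11)
river: ρ → (11,24,-2)
river: ρ → (-2,24,11)
river: ρ → (11,20,-6)
river: ρ → (-6,16,17)
river: ρ → (17,18,-5)
river: ρ → (-5,22,9)
river: ρ → (9,14,-13)
river: ρ → (-13,12,10)
river: ρ → (10,8,-15)
river: ρ → (-15,22,3)
river: ρ → (3,20,-22)
river: ρ → (-22,24,1)
river: ρ → (1,24,-22)
river: ρ → (-22,20,3)
river: ρ → (3,22,-15)
river: ρ → (-15,8,10)
ρ-cycle length = 22 (tail of 1 descent step not counted)

22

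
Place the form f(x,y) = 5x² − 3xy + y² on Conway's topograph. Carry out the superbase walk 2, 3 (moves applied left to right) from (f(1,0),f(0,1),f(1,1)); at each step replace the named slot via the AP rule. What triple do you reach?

start (5,1,3) = (f(1,0),f(0,1),f(1,1))
replace slot 2: 2·(5+3) − 1 = 15 → (5,15,3)
replace slot 3: 2·(5+15) − 3 = 37 → (5,15,37)

5,15,37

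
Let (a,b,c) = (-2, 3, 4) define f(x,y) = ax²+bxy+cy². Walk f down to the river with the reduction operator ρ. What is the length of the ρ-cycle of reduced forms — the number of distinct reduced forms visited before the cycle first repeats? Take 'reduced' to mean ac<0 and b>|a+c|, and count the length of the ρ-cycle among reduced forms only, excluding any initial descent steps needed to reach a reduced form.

D = 41, ⌊√D⌋ = 6
river: ρ → (4,5,-1)
river: ρ → (-1,5,4)
river: ρ → (4,3,-2)
river: ρ → (-2,5,2)
river: ρ → (2,3,-4)
river: ρ → (-4,5,1)
river: ρ → (1,5,-4)
river: ρ → (-4,3,2)
river: ρ → (2,5,-2)
river: ρ → (-2,3,4)
ρ-cycle length = 10 (tail of 0 descent steps not counted)

10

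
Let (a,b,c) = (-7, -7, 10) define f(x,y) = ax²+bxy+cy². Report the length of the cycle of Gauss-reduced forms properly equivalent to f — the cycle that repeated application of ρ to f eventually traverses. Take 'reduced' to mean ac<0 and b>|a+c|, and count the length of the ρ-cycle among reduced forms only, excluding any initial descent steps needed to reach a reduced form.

D = 329, ⌊√D⌋ = 18
descent: ρ → (10,7,-7)  [lands on river]
river: ρ → (-7,7,10)
river: ρ → (10,13,-4)
river: ρ → (-4,11,13)
river: ρ → (13,15,-2)
river: ρ → (-2,17,5)
river: ρ → (5,13,-8)
river: ρ → (-8,3,10)
river: ρ → (10,17,-1)
river: ρ → (-1,17,10)
river: ρ → (10,3,-8)
river: ρ → (-8,13,5)
river: ρ → (5,17,-2)
river: ρ → (-2,15,13)
river: ρ → (13,11,-4)
river: ρ → (-4,13,10)
ρ-cycle length = 16 (tail of 1 descent step not counted)

16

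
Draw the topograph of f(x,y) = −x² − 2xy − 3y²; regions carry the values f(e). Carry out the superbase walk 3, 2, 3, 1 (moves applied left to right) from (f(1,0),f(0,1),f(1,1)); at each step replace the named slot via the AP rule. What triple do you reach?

start (-1,-3,-6) = (f(1,0),f(0,1),f(1,1))
replace slot 3: 2·((-1)+(-3)) − (-6) = -2 → (-1,-3,-2)
replace slot 2: 2·((-1)+(-2)) − (-3) = -3 → (-1,-3,-2)
replace slot 3: 2·((-1)+(-3)) − (-2) = -6 → (-1,-3,-6)
replace slot 1: 2·((-3)+(-6)) − (-1) = -17 → (-17,-3,-6)

-17,-3,-6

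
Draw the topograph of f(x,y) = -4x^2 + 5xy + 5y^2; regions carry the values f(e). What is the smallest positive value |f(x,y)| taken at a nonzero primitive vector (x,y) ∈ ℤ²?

river: ρ → (5,5,-4)
river: ρ → (-4,3,6)
river: ρ → (6,9,-1)
river: ρ → (-1,9,6)
river: ρ → (6,3,-4)
river: ρ → (-4,5,5)
closes: descent 0, river 6
min |a| on river = 1

1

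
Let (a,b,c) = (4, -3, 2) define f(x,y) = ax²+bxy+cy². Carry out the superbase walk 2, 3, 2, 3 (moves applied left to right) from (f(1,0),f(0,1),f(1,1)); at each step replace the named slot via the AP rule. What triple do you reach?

start (4,2,3) = (f(1,0),f(0,1),f(1,1))
replace slot 2: 2·(4+3) − 2 = 12 → (4,12,3)
replace slot 3: 2·(4+12) − 3 = 29 → (4,12,29)
replace slot 2: 2·(4+29) − 12 = 54 → (4,54,29)
replace slot 3: 2·(4+54) − 29 = 87 → (4,54,87)

4,54,87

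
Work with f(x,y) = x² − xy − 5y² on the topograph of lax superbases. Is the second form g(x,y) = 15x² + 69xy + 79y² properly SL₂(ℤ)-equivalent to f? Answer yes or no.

D₁ = 21, D₂ = 21
river cycle of f (length 2): (1, 3, -3), (-3, 3, 1)
river cycle of g (length 2): (1, 3, -3), (-3, 3, 1)
cycles coincide ⇒ equivalent

yes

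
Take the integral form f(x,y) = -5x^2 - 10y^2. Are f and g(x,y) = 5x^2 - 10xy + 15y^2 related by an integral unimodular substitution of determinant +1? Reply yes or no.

D₁ = -200, D₂ = -200
f is negative-definite; reduce −f:
−f: reduced (well bottom): (5,0,10) with a≤c, −a<b≤a
flip sign back: reduced form of f is (-5,0,-10)
g: translate: b→0 (≡-10 mod 10), so (5,-10,15)→(5,0,10)
g: reduced (well bottom): (5,0,10) with a≤c, −a<b≤a
reduced forms (-5, 0, -10) vs (5, 0, 10) ⇒ inequivalent

no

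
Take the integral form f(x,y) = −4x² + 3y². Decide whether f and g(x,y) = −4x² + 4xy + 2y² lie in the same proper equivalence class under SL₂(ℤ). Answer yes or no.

D₁ = 48, D₂ = 48
river cycle of f (length 2): (3, 6, -1), (-1, 6, 3)
river cycle of g (length 2): (2, 4, -4), (-4, 4, 2)
cycles differ ⇒ inequivalent

no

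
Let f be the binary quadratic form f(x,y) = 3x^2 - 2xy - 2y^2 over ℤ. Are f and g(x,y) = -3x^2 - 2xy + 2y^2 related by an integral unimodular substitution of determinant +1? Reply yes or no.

D₁ = 28, D₂ = 28
river cycle of f (length 4): (-2, 2, 3), (3, 4, -1), (-1, 4, 3), (3, 2, -2)
river cycle of g (length 4): (2, 2, -3), (-3, 4, 1), (1, 4, -3), (-3, 2, 2)
cycles differ ⇒ inequivalent

no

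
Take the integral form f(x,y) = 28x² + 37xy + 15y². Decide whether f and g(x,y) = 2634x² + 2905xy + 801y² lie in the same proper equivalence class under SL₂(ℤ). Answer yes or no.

D₁ = -311, D₂ = -311
f: translate: b→-19 (≡37 mod 56), so (28,37,15)→(28,-19,6)
f: flip: (28,-19,6)→(6,19,28)
f: translate: b→-5 (≡19 mod 12), so (6,19,28)→(6,-5,14)
f: reduced (well bottom): (6,-5,14) with a≤c, −a<b≤a
g: translate: b→-2363 (≡2905 mod 5268), so (2634,2905,801)→(2634,-2363,530)
g: flip: (2634,-2363,530)→(530,2363,2634)
g: translate: b→243 (≡2363 mod 1060), so (530,2363,2634)→(530,243,28)
g: flip: (530,243,28)→(28,-243,530)
g: translate: b→-19 (≡-243 mod 56), so (28,-243,530)→(28,-19,6)
g: flip: (28,-19,6)→(6,19,28)
g: translate: b→-5 (≡19 mod 12), so (6,19,28)→(6,-5,14)
g: reduced (well bottom): (6,-5,14) with a≤c, −a<b≤a
reduced forms (6, -5, 14) vs (6, -5, 14) ⇒ equivalent

yes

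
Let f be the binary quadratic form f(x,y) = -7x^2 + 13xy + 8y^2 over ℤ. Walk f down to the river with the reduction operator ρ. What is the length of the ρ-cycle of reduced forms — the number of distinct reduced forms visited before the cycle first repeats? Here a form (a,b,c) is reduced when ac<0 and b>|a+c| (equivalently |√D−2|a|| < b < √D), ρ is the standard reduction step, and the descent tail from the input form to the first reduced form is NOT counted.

D = 393, ⌊√D⌋ = 19
river: ρ → (8,19,-1)
river: ρ → (-1,19,8)
river: ρ → (8,13,-7)
river: ρ → (-7,15,6)
river: ρ → (6,9,-13)
river: ρ → (-13,17,2)
river: ρ → (2,19,-4)
river: ρ → (-4,13,14)
river: ρ → (14,15,-3)
river: ρ → (-3,15,14)
river: ρ → (14,13,-4)
river: ρ → (-4,19,2)
river: ρ → (2,17,-13)
river: ρ → (-13,9,6)
river: ρ → (6,15,-7)
river: ρ → (-7,13,8)
ρ-cycle length = 16 (tail of 0 descent steps not counted)

16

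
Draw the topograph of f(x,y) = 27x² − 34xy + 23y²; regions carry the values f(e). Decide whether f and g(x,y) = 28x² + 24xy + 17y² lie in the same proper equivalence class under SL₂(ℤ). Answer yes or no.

D₁ = -1328, D₂ = -1328
f: translate: b→20 (≡-34 mod 54), so (27,-34,23)→(27,20,16)
f: flip: (27,20,16)→(16,-20,27)
f: translate: b→12 (≡-20 mod 32), so (16,-20,27)→(16,12,23)
f: reduced (well bottom): (16,12,23) with a≤c, −a<b≤a
g: flip: (28,24,17)→(17,-24,28)
g: translate: b→10 (≡-24 mod 34), so (17,-24,28)→(17,10,21)
g: reduced (well bottom): (17,10,21) with a≤c, −a<b≤a
reduced forms (16, 12, 23) vs (17, 10, 21) ⇒ inequivalent

no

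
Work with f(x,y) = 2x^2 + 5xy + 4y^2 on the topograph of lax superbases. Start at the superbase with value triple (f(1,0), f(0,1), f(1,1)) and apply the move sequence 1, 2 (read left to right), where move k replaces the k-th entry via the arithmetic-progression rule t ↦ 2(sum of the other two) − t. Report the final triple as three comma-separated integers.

start (2,4,11) = (f(1,0),f(0,1),f(1,1))
replace slot 1: 2·(4+11) − 2 = 28 → (28,4,11)
replace slot 2: 2·(28+11) − 4 = 74 → (28,74,11)

28,74,11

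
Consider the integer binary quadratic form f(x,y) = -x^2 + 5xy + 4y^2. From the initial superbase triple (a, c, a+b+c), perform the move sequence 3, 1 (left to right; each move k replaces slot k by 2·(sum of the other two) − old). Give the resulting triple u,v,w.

start (-1,4,8) = (f(1,0),f(0,1),f(1,1))
replace slot 3: 2·((-1)+4) − 8 = -2 → (-1,4,-2)
replace slot 1: 2·(4+(-2)) − (-1) = 5 → (5,4,-2)

5,4,-2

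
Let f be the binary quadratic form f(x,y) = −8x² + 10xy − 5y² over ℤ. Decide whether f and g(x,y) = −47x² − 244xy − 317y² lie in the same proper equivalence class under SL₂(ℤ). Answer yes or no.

D₁ = -60, D₂ = -60
f is negative-definite; reduce −f:
−f: translate: b→6 (≡-10 mod 16), so (8,-10,5)→(8,6,3)
−f: flip: (8,6,3)→(3,-6,8)
−f: translate: b→0 (≡-6 mod 6), so (3,-6,8)→(3,0,5)
−f: reduced (well bottom): (3,0,5) with a≤c, −a<b≤a
flip sign back: reduced form of f is (-3,0,-5)
g is negative-definite; reduce −g:
−g: translate: b→-38 (≡244 mod 94), so (47,244,317)→(47,-38,8)
−g: flip: (47,-38,8)→(8,38,47)
−g: translate: b→6 (≡38 mod 16), so (8,38,47)→(8,6,3)
−g: flip: (8,6,3)→(3,-6,8)
−g: translate: b→0 (≡-6 mod 6), so (3,-6,8)→(3,0,5)
−g: reduced (well bottom): (3,0,5) with a≤c, −a<b≤a
flip sign back: reduced form of g is (-3,0,-5)
reduced forms (-3, 0, -5) vs (-3, 0, -5) ⇒ equivalent

yes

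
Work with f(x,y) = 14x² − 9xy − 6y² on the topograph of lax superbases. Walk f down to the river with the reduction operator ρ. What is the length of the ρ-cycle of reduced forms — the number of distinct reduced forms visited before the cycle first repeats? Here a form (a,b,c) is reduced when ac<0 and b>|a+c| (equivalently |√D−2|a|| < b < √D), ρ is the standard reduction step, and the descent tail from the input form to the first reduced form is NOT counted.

D = 417, ⌊√D⌋ = 20
descent: ρ → (-6,9,14)  [lands on river]
river: ρ → (14,19,-1)
river: ρ → (-1,19,14)
river: ρ → (14,9,-6)
river: ρ → (-6,15,8)
river: ρ → (8,17,-4)
river: ρ → (-4,15,12)
river: ρ → (12,9,-7)
river: ρ → (-7,19,2)
river: ρ → (2,17,-16)
river: ρ → (-16,15,3)
river: ρ → (3,15,-16)
river: ρ → (-16,17,2)
river: ρ → (2,19,-7)
river: ρ → (-7,9,12)
river: ρ → (12,15,-4)
river: ρ → (-4,17,8)
river: ρ → (8,15,-6)
ρ-cycle length = 18 (tail of 1 descent step not counted)

18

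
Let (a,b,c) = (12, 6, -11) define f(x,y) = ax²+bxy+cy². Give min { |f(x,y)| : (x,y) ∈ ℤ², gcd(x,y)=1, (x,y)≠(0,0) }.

river: ρ → (-11,16,7)
river: ρ → (7,12,-15)
river: ρ → (-15,18,4)
river: ρ → (4,22,-5)
river: ρ → (-5,18,12)
river: ρ → (12,6,-11)
closes: descent 0, river 6
min |a| on river = 4

4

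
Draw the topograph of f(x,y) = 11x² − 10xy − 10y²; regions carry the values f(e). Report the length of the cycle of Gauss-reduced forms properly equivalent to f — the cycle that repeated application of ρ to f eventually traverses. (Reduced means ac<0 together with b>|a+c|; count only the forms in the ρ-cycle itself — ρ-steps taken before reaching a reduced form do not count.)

D = 540, ⌊√D⌋ = 23
descent: ρ → (-10,10,11)  [lands on river]
river: ρ → (11,12,-9)
river: ρ → (-9,6,14)
river: ρ → (14,22,-1)
river: ρ → (-1,22,14)
river: ρ → (14,6,-9)
river: ρ → (-9,12,11)
river: ρ → (11,10,-10)
ρ-cycle length = 8 (tail of 1 descent step not counted)

8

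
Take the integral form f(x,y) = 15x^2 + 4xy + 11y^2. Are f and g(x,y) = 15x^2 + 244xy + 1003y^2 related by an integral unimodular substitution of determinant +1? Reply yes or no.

D₁ = -644, D₂ = -644
f: flip: (15,4,11)→(11,-4,15)
f: reduced (well bottom): (11,-4,15) with a≤c, −a<b≤a
g: translate: b→4 (≡244 mod 30), so (15,244,1003)→(15,4,11)
g: flip: (15,4,11)→(11,-4,15)
g: reduced (well bottom): (11,-4,15) with a≤c, −a<b≤a
reduced forms (11, -4, 15) vs (11, -4, 15) ⇒ equivalent

yes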